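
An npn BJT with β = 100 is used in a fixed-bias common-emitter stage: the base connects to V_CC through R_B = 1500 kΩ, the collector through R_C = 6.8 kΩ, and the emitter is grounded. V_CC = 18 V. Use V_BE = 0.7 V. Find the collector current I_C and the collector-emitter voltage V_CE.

Base loop: V_CC = I_B·R_B + V_BE, so I_B = (18 − 0.7)/1500 kΩ = 0.0115 mA.
In the active region I_C = β·I_B = 100 × 0.0115 = 1.15 mA.
Collector loop: V_CE = V_CC − I_C·R_C = 18 − 1.15×6.8 = 10.2 V.
Since V_CE = 10.2 V > V_CE(sat) ≈ 0.2 V, the transistor is in the active region as assumed.

I_C ≈ 1.2 mA, V_CE ≈ 10 V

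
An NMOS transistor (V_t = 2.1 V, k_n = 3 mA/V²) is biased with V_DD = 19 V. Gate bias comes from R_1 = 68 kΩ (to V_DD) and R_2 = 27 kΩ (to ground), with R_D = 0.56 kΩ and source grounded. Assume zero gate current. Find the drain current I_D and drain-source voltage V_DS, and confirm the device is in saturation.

V_G = V_DD·R_2/(R_1+R_2) = 19×27/95 = 5.4 V. With the source grounded, V_GS = V_G = 5.4 V.
Assume saturation: I_D = (k_n/2)(V_GS − V_t)² = (3/2)×(5.4 − 2.1)² = 1.5×3.3² = 16.3 mA.
V_DS = V_DD − I_D·R_D = 19 − 16.3×0.56 = 9.85 V.
Saturation requires V_DS ≥ V_GS − V_t = 3.3 V; 9.85 ≥ 3.3 ✓.

I_D ≈ 16 mA, V_DS ≈ 9.9 V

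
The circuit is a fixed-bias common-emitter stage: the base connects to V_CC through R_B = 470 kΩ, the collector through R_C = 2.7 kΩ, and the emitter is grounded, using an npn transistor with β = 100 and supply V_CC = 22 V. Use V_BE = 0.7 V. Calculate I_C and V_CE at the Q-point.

Base loop: V_CC = I_B·R_B + V_BE, so I_B = (22 − 0.7)/470 kΩ = 0.0453 mA.
In the active region I_C = β·I_B = 100 × 0.0453 = 4.53 mA.
Collector loop: V_CE = V_CC − I_C·R_C = 22 − 4.53×2.7 = 9.76 V.
Since V_CE = 9.76 V > V_CE(sat) ≈ 0.2 V, the transistor is in the active region as assumed.

I_C ≈ 4.5 mA, V_CE ≈ 9.8 V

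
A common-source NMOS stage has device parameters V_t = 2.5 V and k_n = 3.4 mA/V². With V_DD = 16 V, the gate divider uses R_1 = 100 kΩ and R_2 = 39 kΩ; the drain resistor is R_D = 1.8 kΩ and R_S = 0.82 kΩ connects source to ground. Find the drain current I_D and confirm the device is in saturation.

V_G = V_DD·R_2/(R_1+R_2) = 16×39/139 = 4.49 V.
Assume saturation: I_D = (k_n/2)(V_GS − V_t)² with V_GS = V_G − I_D·R_S = 4.49 − 0.82·I_D.
Substituting gives 1.14·I_D² − 6.55·I_D + 6.73 = 0, with roots I_D = 1.34 or 4.38 mA.
The root I_D = 4.38 mA gives V_GS = 0.894 V ≤ V_t, so take I_D = 1.34 mA.
Then V_GS = 3.39 V and V_DS = V_DD − I_D(R_D+R_S) = 16 − 1.34×2.62 = 12.5 V.
Saturation requires V_DS ≥ V_GS − V_t = 0.889 V; 12.5 ≥ 0.889 ✓.

I_D ≈ 1.3 mA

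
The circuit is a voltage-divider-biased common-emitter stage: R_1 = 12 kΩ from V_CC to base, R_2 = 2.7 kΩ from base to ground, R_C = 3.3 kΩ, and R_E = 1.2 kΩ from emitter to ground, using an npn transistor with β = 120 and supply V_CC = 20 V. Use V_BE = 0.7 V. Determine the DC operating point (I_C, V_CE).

Thevenize the base divider: V_Th = V_CC·R_2/(R_1+R_2) = 20×2.7/14.7 = 3.67 V, R_Th = R_1‖R_2 = 2.2 kΩ.
Base-emitter loop: V_Th = I_B·R_Th + V_BE + (β+1)I_B·R_E, so I_B = (3.67 − 0.7) / (2.2 + 121×1.2) = 0.0202 mA.
I_C = β·I_B = 120×0.0202 = 2.42 mA, and I_E = (β+1)I_B = 2.44 mA.
V_CE = V_CC − I_C·R_C − I_E·R_E = 20 − 2.42×3.3 − 2.44×1.2 = 9.08 V.
V_CE = 9.08 V > 0.2 V confirms active-region operation.

I_C ≈ 2.4 mA, V_CE ≈ 9.1 V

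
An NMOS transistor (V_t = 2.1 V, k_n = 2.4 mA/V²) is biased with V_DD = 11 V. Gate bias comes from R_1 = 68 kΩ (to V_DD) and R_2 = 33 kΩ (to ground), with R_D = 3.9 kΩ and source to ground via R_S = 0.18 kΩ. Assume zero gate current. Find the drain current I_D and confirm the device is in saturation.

V_G = V_DD·R_2/(R_1+R_2) = 11×33/101 = 3.59 V.
Assume saturation: I_D = (k_n/2)(V_GS − V_t)² with V_GS = V_G − I_D·R_S = 3.59 − 0.18·I_D.
Substituting gives 0.0389·I_D² − 1.65·I_D + 2.68 = 0, with roots I_D = 1.7 or 40.6 mA.
The root I_D = 40.6 mA gives V_GS = -3.72 V ≤ V_t, so take I_D = 1.7 mA.
Then V_GS = 3.29 V and V_DS = V_DD − I_D(R_D+R_S) = 11 − 1.7×4.08 = 4.08 V.
Saturation requires V_DS ≥ V_GS − V_t = 1.19 V; 4.08 ≥ 1.19 ✓.

I_D ≈ 1.7 mA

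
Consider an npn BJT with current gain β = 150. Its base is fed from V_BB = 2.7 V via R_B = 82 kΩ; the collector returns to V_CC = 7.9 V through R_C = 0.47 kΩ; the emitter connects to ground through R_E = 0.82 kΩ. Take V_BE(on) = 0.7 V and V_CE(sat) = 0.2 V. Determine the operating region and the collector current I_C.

Assume active. Base-emitter loop: I_B = (V_BB − V_BE)/(R_B + (β+1)R_E) = (2.7 − 0.7)/(82 + 151×0.82) = 0.00972 mA.
I_C = β·I_B = 150×0.00972 = 1.46 mA.
V_CE = V_CC − I_C·R_C − I_E·R_E = 7.9 − 1.46×0.47 − 1.47×0.82 = 6.01 V > V_CE(sat), so the active-region assumption holds.

active; I_C ≈ 1.5 mA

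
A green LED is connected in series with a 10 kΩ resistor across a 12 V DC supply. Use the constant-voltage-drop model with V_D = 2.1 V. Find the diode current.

I ≈ 0.99 mA

KVL around the loop: 12 = V_D + I·R = 2.1 + I × 10 kΩ.
So I = (12 − 2.1) / 10 kΩ = 9.9 / 10 = 0.99 mA.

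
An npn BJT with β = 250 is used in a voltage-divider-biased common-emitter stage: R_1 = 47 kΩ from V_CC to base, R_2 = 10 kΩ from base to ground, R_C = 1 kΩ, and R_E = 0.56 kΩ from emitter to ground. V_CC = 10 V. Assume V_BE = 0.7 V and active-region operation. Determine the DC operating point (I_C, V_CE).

Thevenize the base divider: V_Th = V_CC·R_2/(R_1+R_2) = 10×10/57 = 1.75 V, R_Th = R_1‖R_2 = 8.25 kΩ.
Base-emitter loop: V_Th = I_B·R_Th + V_BE + (β+1)I_B·R_E, so I_B = (1.75 − 0.7) / (8.25 + 251×0.56) = 0.00709 mA.
I_C = β·I_B = 250×0.00709 = 1.77 mA, and I_E = (β+1)I_B = 1.78 mA.
V_CE = V_CC − I_C·R_C − I_E·R_E = 10 − 1.77×1 − 1.78×0.56 = 7.23 V.
V_CE = 7.23 V > 0.2 V confirms active-region operation.

I_C ≈ 1.8 mA, V_CE ≈ 7.2 V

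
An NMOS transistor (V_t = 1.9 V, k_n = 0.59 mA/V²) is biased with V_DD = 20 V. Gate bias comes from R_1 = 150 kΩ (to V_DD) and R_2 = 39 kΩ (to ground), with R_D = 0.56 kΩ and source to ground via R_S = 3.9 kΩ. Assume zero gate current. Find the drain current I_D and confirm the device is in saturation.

V_G = V_DD·R_2/(R_1+R_2) = 20×39/189 = 4.13 V.
Assume saturation: I_D = (k_n/2)(V_GS − V_t)² with V_GS = V_G − I_D·R_S = 4.13 − 3.9·I_D.
Substituting gives 4.49·I_D² − 6.12·I_D + 1.46 = 0, with roots I_D = 0.309 or 1.06 mA.
The root I_D = 1.06 mA gives V_GS = 0.00783 V ≤ V_t, so take I_D = 0.309 mA.
Then V_GS = 2.92 V and V_DS = V_DD − I_D(R_D+R_S) = 20 − 0.309×4.46 = 18.6 V.
Saturation requires V_DS ≥ V_GS − V_t = 1.02 V; 18.6 ≥ 1.02 ✓.

I_D ≈ 0.31 mA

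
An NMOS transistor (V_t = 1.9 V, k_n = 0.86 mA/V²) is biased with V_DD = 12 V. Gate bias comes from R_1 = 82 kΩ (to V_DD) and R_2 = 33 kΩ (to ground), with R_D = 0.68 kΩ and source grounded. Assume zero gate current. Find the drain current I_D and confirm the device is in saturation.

I_D ≈ 1 mA

V_G = V_DD·R_2/(R_1+R_2) = 12×33/115 = 3.44 V. With the source grounded, V_GS = V_G = 3.44 V.
Assume saturation: I_D = (k_n/2)(V_GS − V_t)² = (0.86/2)×(3.44 − 1.9)² = 0.43×1.54² = 1.02 mA.
V_DS = V_DD − I_D·R_D = 12 − 1.02×0.68 = 11.3 V.
Saturation requires V_DS ≥ V_GS − V_t = 1.54 V; 11.3 ≥ 1.54 ✓.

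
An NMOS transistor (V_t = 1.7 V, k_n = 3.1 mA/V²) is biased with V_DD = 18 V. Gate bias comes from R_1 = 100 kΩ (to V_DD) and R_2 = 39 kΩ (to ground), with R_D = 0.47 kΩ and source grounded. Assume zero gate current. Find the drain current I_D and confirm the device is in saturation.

I_D ≈ 17 mA

V_G = V_DD·R_2/(R_1+R_2) = 18×39/139 = 5.05 V. With the source grounded, V_GS = V_G = 5.05 V.
Assume saturation: I_D = (k_n/2)(V_GS − V_t)² = (3.1/2)×(5.05 − 1.7)² = 1.55×3.35² = 17.4 mA.
V_DS = V_DD − I_D·R_D = 18 − 17.4×0.47 = 9.82 V.
Saturation requires V_DS ≥ V_GS − V_t = 3.35 V; 9.82 ≥ 3.35 ✓.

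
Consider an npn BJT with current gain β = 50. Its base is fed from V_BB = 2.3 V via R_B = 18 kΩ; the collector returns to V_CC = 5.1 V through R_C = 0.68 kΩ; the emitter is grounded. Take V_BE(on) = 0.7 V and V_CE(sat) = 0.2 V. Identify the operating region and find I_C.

Assume active. Base-emitter loop: I_B = (V_BB − V_BE)/R_B = (2.3 − 0.7)/18 = 0.0889 mA.
I_C = β·I_B = 50×0.0889 = 4.44 mA.
V_CE = V_CC − I_C·R_C = 5.1 − 4.44×0.68 = 2.08 V > V_CE(sat), so the active-region assumption holds.

active; I_C ≈ 4.4 mA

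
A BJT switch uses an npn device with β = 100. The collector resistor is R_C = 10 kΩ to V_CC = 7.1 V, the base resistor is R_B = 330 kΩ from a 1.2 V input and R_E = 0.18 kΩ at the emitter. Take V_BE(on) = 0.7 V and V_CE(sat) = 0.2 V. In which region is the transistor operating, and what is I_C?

active; I_C ≈ 0.14 mA

Assume active. Base-emitter loop: I_B = (V_BB − V_BE)/(R_B + (β+1)R_E) = (1.2 − 0.7)/(330 + 101×0.18) = 0.00144 mA.
I_C = β·I_B = 100×0.00144 = 0.144 mA.
V_CE = V_CC − I_C·R_C − I_E·R_E = 7.1 − 0.144×10 − 0.145×0.18 = 5.64 V > V_CE(sat), so the active-region assumption holds.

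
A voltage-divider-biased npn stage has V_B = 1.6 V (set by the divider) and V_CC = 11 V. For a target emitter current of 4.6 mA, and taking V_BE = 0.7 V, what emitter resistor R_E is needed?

V_E = V_B − V_BE = 1.6 − 0.7 = 0.9 V.
R_E = V_E / I_E = 0.9 / 4.6 = 0.196 kΩ.

R_E ≈ 0.2 kΩ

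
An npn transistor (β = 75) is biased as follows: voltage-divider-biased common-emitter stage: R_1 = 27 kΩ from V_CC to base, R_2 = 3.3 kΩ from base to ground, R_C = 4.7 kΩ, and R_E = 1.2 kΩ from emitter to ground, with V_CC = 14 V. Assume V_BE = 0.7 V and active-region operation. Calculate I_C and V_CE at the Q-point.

Thevenize the base divider: V_Th = V_CC·R_2/(R_1+R_2) = 14×3.3/30.3 = 1.52 V, R_Th = R_1‖R_2 = 2.94 kΩ.
Base-emitter loop: V_Th = I_B·R_Th + V_BE + (β+1)I_B·R_E, so I_B = (1.52 − 0.7) / (2.94 + 76×1.2) = 0.00876 mA.
I_C = β·I_B = 75×0.00876 = 0.657 mA, and I_E = (β+1)I_B = 0.666 mA.
V_CE = V_CC − I_C·R_C − I_E·R_E = 14 − 0.657×4.7 − 0.666×1.2 = 10.1 V.
V_CE = 10.1 V > 0.2 V confirms active-region operation.

I_C ≈ 0.66 mA, V_CE ≈ 10 V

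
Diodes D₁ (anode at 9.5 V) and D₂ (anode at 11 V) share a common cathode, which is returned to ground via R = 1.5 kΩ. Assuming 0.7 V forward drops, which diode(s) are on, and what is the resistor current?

Only D₂ conducts; I_R ≈ 6.9 mA

Assume both conduct. Then node N would need to be at both 9.5−0.7 = 8.8 V and 11−0.7 = 10.3 V, which is impossible.
Assume only D₂ conducts: V_N = 11 − 0.7 = 10.3 V, so I_R = 10.3/1.5 = 6.87 mA.
Check D₁: its anode-to-cathode voltage is 9.5 − 10.3 = -0.8 V < 0.7 V, so it is off. The assumption is consistent.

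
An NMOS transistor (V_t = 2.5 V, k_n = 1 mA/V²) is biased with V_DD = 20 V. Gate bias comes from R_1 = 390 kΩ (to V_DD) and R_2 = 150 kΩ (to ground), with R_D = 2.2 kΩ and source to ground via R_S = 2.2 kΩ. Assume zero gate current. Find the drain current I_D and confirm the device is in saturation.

I_D ≈ 0.81 mA

V_G = V_DD·R_2/(R_1+R_2) = 20×150/540 = 5.56 V.
Assume saturation: I_D = (k_n/2)(V_GS − V_t)² with V_GS = V_G − I_D·R_S = 5.56 − 2.2·I_D.
Substituting gives 2.42·I_D² − 7.72·I_D + 4.67 = 0, with roots I_D = 0.81 or 2.38 mA.
The root I_D = 2.38 mA gives V_GS = 0.318 V ≤ V_t, so take I_D = 0.81 mA.
Then V_GS = 3.77 V and V_DS = V_DD − I_D(R_D+R_S) = 20 − 0.81×4.4 = 16.4 V.
Saturation requires V_DS ≥ V_GS − V_t = 1.27 V; 16.4 ≥ 1.27 ✓.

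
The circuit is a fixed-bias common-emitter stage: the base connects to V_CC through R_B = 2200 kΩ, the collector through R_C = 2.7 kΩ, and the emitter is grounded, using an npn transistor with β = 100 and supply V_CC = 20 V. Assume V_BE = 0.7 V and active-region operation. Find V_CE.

V_CE ≈ 18 V

Base loop: V_CC = I_B·R_B + V_BE, so I_B = (20 − 0.7)/2200 kΩ = 0.00877 mA.
In the active region I_C = β·I_B = 100 × 0.00877 = 0.877 mA.
Collector loop: V_CE = V_CC − I_C·R_C = 20 − 0.877×2.7 = 17.6 V.
Since V_CE = 17.6 V > V_CE(sat) ≈ 0.2 V, the transistor is in the active region as assumed.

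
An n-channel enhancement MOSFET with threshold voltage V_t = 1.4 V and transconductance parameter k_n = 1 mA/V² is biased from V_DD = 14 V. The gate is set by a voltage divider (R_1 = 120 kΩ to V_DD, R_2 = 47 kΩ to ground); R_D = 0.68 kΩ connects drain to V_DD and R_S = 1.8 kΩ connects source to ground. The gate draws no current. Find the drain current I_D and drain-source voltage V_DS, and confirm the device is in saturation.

V_G = V_DD·R_2/(R_1+R_2) = 14×47/167 = 3.94 V.
Assume saturation: I_D = (k_n/2)(V_GS − V_t)² with V_GS = V_G − I_D·R_S = 3.94 − 1.8·I_D.
Substituting gives 1.62·I_D² − 5.57·I_D + 3.23 = 0, with roots I_D = 0.737 or 2.7 mA.
The root I_D = 2.7 mA gives V_GS = -0.925 V ≤ V_t, so take I_D = 0.737 mA.
Then V_GS = 2.61 V and V_DS = V_DD − I_D(R_D+R_S) = 14 − 0.737×2.48 = 12.2 V.
Saturation requires V_DS ≥ V_GS − V_t = 1.21 V; 12.2 ≥ 1.21 ✓.

I_D ≈ 0.74 mA, V_DS ≈ 12 V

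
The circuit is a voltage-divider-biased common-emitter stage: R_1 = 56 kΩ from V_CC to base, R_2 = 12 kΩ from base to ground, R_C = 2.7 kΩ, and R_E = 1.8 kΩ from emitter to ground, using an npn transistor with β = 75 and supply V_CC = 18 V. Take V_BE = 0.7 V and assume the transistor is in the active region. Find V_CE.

Thevenize the base divider: V_Th = V_CC·R_2/(R_1+R_2) = 18×12/68 = 3.18 V, R_Th = R_1‖R_2 = 9.88 kΩ.
Base-emitter loop: V_Th = I_B·R_Th + V_BE + (β+1)I_B·R_E, so I_B = (3.18 − 0.7) / (9.88 + 76×1.8) = 0.0169 mA.
I_C = β·I_B = 75×0.0169 = 1.27 mA, and I_E = (β+1)I_B = 1.28 mA.
V_CE = V_CC − I_C·R_C − I_E·R_E = 18 − 1.27×2.7 − 1.28×1.8 = 12.3 V.
V_CE = 12.3 V > 0.2 V confirms active-region operation.

V_CE ≈ 12 V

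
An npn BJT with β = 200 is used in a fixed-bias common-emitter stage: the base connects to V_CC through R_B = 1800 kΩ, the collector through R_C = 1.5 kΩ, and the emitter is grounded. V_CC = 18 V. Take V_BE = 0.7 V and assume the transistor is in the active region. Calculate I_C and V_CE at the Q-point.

I_C ≈ 1.9 mA, V_CE ≈ 15 V

Base loop: V_CC = I_B·R_B + V_BE, so I_B = (18 − 0.7)/1800 kΩ = 0.00961 mA.
In the active region I_C = β·I_B = 200 × 0.00961 = 1.92 mA.
Collector loop: V_CE = V_CC − I_C·R_C = 18 − 1.92×1.5 = 15.1 V.
Since V_CE = 15.1 V > V_CE(sat) ≈ 0.2 V, the transistor is in the active region as assumed.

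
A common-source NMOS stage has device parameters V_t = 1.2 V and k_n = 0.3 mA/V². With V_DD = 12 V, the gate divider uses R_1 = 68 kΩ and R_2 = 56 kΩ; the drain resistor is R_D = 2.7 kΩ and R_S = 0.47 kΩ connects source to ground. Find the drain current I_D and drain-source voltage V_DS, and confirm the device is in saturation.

V_G = V_DD·R_2/(R_1+R_2) = 12×56/124 = 5.42 V.
Assume saturation: I_D = (k_n/2)(V_GS − V_t)² with V_GS = V_G − I_D·R_S = 5.42 − 0.47·I_D.
Substituting gives 0.0331·I_D² − 1.59·I_D + 2.67 = 0, with roots I_D = 1.74 or 46.4 mA.
The root I_D = 46.4 mA gives V_GS = -16.4 V ≤ V_t, so take I_D = 1.74 mA.
Then V_GS = 4.6 V and V_DS = V_DD − I_D(R_D+R_S) = 12 − 1.74×3.17 = 6.49 V.
Saturation requires V_DS ≥ V_GS − V_t = 3.4 V; 6.49 ≥ 3.4 ✓.

I_D ≈ 1.7 mA, V_DS ≈ 6.5 V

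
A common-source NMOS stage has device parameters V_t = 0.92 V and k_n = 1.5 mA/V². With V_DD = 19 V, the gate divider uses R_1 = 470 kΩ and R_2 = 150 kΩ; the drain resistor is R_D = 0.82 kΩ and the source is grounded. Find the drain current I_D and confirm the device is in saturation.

I_D ≈ 10 mA

V_G = V_DD·R_2/(R_1+R_2) = 19×150/620 = 4.6 V. With the source grounded, V_GS = V_G = 4.6 V.
Assume saturation: I_D = (k_n/2)(V_GS − V_t)² = (1.5/2)×(4.6 − 0.92)² = 0.75×3.68² = 10.1 mA.
V_DS = V_DD − I_D·R_D = 19 − 10.1×0.82 = 10.7 V.
Saturation requires V_DS ≥ V_GS − V_t = 3.68 V; 10.7 ≥ 3.68 ✓.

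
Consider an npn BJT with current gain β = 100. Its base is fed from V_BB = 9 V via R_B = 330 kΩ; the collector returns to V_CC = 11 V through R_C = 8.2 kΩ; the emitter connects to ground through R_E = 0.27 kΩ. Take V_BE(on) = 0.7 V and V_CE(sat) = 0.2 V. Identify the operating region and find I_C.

Assume active: I_B = (9 − 0.7)/(330 + 101×0.27) = 0.0232 mA, I_C = β·I_B = 2.32 mA.
Then V_CE = 11 − 2.32×8.2 − 2.35×0.27 = -8.68 V < 0.2 V — the active assumption fails.
Re-solve with V_CE = 0.2 V. KCL at the emitter: V_E/R_E = (V_BB−0.7−V_E)/R_B + (V_CC−0.2−V_E)/R_C, giving V_E = 0.351 V.
I_C = (V_CC − 0.2 − V_E)/R_C = (10.8 − 0.351)/8.2 = 1.27 mA.
Check: I_B = (8.3 − 0.351)/330 = 0.0241 mA, and β·I_B = 2.41 mA > I_C, confirming saturation.

saturation; I_C ≈ 1.3 mA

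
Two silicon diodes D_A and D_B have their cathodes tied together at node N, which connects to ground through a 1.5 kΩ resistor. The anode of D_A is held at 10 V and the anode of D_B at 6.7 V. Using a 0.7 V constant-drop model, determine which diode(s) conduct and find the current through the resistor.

Assume both conduct. Then node N would need to be at both 10−0.7 = 9.3 V and 6.7−0.7 = 6 V, which is impossible.
Assume only D_A conducts: V_N = 10 − 0.7 = 9.3 V, so I_R = 9.3/1.5 = 6.2 mA.
Check D_B: its anode-to-cathode voltage is 6.7 − 9.3 = -2.6 V < 0.7 V, so it is off. The assumption is consistent.

Only D_A conducts; I_R ≈ 6.2 mA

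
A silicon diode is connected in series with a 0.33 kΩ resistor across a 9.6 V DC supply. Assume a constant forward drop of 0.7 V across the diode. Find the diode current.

I ≈ 27 mA

KVL around the loop: 9.6 = V_D + I·R = 0.7 + I × 0.33 kΩ.
So I = (9.6 − 0.7) / 0.33 kΩ = 8.9 / 0.33 = 27 mA.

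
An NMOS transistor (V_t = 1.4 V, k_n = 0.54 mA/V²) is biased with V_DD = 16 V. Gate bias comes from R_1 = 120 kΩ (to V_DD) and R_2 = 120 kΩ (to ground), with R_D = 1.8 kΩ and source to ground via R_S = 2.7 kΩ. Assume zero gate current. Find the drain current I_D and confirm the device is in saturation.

V_G = V_DD·R_2/(R_1+R_2) = 16×120/240 = 8 V.
Assume saturation: I_D = (k_n/2)(V_GS − V_t)² with V_GS = V_G − I_D·R_S = 8 − 2.7·I_D.
Substituting gives 1.97·I_D² − 10.6·I_D + 11.8 = 0, with roots I_D = 1.56 or 3.84 mA.
The root I_D = 3.84 mA gives V_GS = -2.37 V ≤ V_t, so take I_D = 1.56 mA.
Then V_GS = 3.8 V and V_DS = V_DD − I_D(R_D+R_S) = 16 − 1.56×4.5 = 9 V.
Saturation requires V_DS ≥ V_GS − V_t = 2.4 V; 9 ≥ 2.4 ✓.

I_D ≈ 1.6 mA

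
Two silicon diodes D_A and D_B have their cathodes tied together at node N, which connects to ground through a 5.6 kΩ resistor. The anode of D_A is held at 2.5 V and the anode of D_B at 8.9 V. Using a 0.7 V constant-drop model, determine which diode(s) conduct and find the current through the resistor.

Assume both conduct. Then node N would need to be at both 2.5−0.7 = 1.8 V and 8.9−0.7 = 8.2 V, which is impossible.
Assume only D_B conducts: V_N = 8.9 − 0.7 = 8.2 V, so I_R = 8.2/5.6 = 1.46 mA.
Check D_A: its anode-to-cathode voltage is 2.5 − 8.2 = -5.7 V < 0.7 V, so it is off. The assumption is consistent.

Only D_B conducts; I_R ≈ 1.5 mA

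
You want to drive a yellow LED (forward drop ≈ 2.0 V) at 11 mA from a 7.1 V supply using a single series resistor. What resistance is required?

R ≈ 0.46 kΩ

The resistor drops V_S − V_D = 7.1 − 2.0 = 5.1 V at 11 mA.
R = 5.1 V / 11 mA = 0.464 kΩ.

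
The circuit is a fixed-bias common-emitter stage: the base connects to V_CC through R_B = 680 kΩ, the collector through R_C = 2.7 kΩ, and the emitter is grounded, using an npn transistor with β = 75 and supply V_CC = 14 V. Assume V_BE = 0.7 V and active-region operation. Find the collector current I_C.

Base loop: V_CC = I_B·R_B + V_BE, so I_B = (14 − 0.7)/680 kΩ = 0.0196 mA.
In the active region I_C = β·I_B = 75 × 0.0196 = 1.47 mA.
Collector loop: V_CE = V_CC − I_C·R_C = 14 − 1.47×2.7 = 10 V.
Since V_CE = 10 V > V_CE(sat) ≈ 0.2 V, the transistor is in the active region as assumed.

I_C ≈ 1.5 mA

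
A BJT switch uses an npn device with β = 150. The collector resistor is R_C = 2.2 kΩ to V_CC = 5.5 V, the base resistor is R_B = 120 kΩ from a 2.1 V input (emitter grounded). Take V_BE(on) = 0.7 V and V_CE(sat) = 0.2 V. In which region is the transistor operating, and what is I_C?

Assume active. Base-emitter loop: I_B = (V_BB − V_BE)/R_B = (2.1 − 0.7)/120 = 0.0117 mA.
I_C = β·I_B = 150×0.0117 = 1.75 mA.
V_CE = V_CC − I_C·R_C = 5.5 − 1.75×2.2 = 1.65 V > V_CE(sat), so the active-region assumption holds.

active; I_C ≈ 1.8 mA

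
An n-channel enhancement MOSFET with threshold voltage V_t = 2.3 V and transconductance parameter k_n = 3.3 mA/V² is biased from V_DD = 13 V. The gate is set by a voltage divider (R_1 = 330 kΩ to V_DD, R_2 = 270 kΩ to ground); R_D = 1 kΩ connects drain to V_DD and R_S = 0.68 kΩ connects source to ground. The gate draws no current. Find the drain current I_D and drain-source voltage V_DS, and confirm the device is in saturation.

V_G = V_DD·R_2/(R_1+R_2) = 13×270/600 = 5.85 V.
Assume saturation: I_D = (k_n/2)(V_GS − V_t)² with V_GS = V_G − I_D·R_S = 5.85 − 0.68·I_D.
Substituting gives 0.763·I_D² − 8.97·I_D + 20.8 = 0, with roots I_D = 3.18 or 8.57 mA.
The root I_D = 8.57 mA gives V_GS = 0.0206 V ≤ V_t, so take I_D = 3.18 mA.
Then V_GS = 3.69 V and V_DS = V_DD − I_D(R_D+R_S) = 13 − 3.18×1.68 = 7.66 V.
Saturation requires V_DS ≥ V_GS − V_t = 1.39 V; 7.66 ≥ 1.39 ✓.

I_D ≈ 3.2 mA, V_DS ≈ 7.7 V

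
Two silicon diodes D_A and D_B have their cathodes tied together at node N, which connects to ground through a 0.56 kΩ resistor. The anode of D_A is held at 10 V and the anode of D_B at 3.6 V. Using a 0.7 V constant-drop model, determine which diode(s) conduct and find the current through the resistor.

Assume both conduct. Then node N would need to be at both 10−0.7 = 9.3 V and 3.6−0.7 = 2.9 V, which is impossible.
Assume only D_A conducts: V_N = 10 − 0.7 = 9.3 V, so I_R = 9.3/0.56 = 16.6 mA.
Check D_B: its anode-to-cathode voltage is 3.6 − 9.3 = -5.7 V < 0.7 V, so it is off. The assumption is consistent.

Only D_A conducts; I_R ≈ 17 mA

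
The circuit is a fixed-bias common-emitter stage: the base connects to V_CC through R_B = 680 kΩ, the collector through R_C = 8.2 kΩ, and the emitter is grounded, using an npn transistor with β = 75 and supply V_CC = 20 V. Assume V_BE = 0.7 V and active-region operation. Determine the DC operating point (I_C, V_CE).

I_C ≈ 2.1 mA, V_CE ≈ 2.5 V

Base loop: V_CC = I_B·R_B + V_BE, so I_B = (20 − 0.7)/680 kΩ = 0.0284 mA.
In the active region I_C = β·I_B = 75 × 0.0284 = 2.13 mA.
Collector loop: V_CE = V_CC − I_C·R_C = 20 − 2.13×8.2 = 2.54 V.
Since V_CE = 2.54 V > V_CE(sat) ≈ 0.2 V, the transistor is in the active region as assumed.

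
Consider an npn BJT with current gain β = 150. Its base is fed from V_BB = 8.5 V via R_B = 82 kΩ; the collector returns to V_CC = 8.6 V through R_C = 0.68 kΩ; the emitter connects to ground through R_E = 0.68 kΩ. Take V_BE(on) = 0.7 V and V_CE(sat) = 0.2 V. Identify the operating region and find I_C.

saturation; I_C ≈ 6.2 mA

Assume active: I_B = (8.5 − 0.7)/(82 + 151×0.68) = 0.0422 mA, I_C = β·I_B = 6.34 mA.
Then V_CE = 8.6 − 6.34×0.68 − 6.38×0.68 = -0.0447 V < 0.2 V — the active assumption fails.
Re-solve with V_CE = 0.2 V. KCL at the emitter: V_E/R_E = (V_BB−0.7−V_E)/R_B + (V_CC−0.2−V_E)/R_C, giving V_E = 4.21 V.
I_C = (V_CC − 0.2 − V_E)/R_C = (8.4 − 4.21)/0.68 = 6.15 mA.
Check: I_B = (7.8 − 4.21)/82 = 0.0437 mA, and β·I_B = 6.56 mA > I_C, confirming saturation.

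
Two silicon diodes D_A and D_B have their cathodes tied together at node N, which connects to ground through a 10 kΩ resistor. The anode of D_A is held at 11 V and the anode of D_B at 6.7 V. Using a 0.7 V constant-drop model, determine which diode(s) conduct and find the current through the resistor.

Assume both conduct. Then node N would need to be at both 11−0.7 = 10.3 V and 6.7−0.7 = 6 V, which is impossible.
Assume only D_A conducts: V_N = 11 − 0.7 = 10.3 V, so I_R = 10.3/10 = 1.03 mA.
Check D_B: its anode-to-cathode voltage is 6.7 − 10.3 = -3.6 V < 0.7 V, so it is off. The assumption is consistent.

Only D_A conducts; I_R ≈ 1 mA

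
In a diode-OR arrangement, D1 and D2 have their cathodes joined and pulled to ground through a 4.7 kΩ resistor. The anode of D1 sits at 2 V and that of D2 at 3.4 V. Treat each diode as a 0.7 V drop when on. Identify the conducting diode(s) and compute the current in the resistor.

Only D2 conducts; I_R ≈ 0.57 mA

Assume both conduct. Then node N would need to be at both 2−0.7 = 1.3 V and 3.4−0.7 = 2.7 V, which is impossible.
Assume only D2 conducts: V_N = 3.4 − 0.7 = 2.7 V, so I_R = 2.7/4.7 = 0.574 mA.
Check D1: its anode-to-cathode voltage is 2 − 2.7 = -0.7 V < 0.7 V, so it is off. The assumption is consistent.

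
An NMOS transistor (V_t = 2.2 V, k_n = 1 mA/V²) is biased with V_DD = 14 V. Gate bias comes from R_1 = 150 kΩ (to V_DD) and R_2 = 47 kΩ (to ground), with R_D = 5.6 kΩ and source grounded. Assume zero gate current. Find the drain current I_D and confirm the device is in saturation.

V_G = V_DD·R_2/(R_1+R_2) = 14×47/197 = 3.34 V. With the source grounded, V_GS = V_G = 3.34 V.
Assume saturation: I_D = (k_n/2)(V_GS − V_t)² = (1/2)×(3.34 − 2.2)² = 0.5×1.14² = 0.65 mA.
V_DS = V_DD − I_D·R_D = 14 − 0.65×5.6 = 10.4 V.
Saturation requires V_DS ≥ V_GS − V_t = 1.14 V; 10.4 ≥ 1.14 ✓.

I_D ≈ 0.65 mA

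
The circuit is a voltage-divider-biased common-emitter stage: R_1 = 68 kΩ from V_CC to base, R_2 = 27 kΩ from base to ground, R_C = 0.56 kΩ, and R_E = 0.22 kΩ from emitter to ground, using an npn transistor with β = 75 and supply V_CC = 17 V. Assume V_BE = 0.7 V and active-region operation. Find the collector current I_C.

I_C ≈ 8.6 mA

Thevenize the base divider: V_Th = V_CC·R_2/(R_1+R_2) = 17×27/95 = 4.83 V, R_Th = R_1‖R_2 = 19.3 kΩ.
Base-emitter loop: V_Th = I_B·R_Th + V_BE + (β+1)I_B·R_E, so I_B = (4.83 − 0.7) / (19.3 + 76×0.22) = 0.115 mA.
I_C = β·I_B = 75×0.115 = 8.6 mA, and I_E = (β+1)I_B = 8.71 mA.
V_CE = V_CC − I_C·R_C − I_E·R_E = 17 − 8.6×0.56 − 8.71×0.22 = 10.3 V.
V_CE = 10.3 V > 0.2 V confirms active-region operation.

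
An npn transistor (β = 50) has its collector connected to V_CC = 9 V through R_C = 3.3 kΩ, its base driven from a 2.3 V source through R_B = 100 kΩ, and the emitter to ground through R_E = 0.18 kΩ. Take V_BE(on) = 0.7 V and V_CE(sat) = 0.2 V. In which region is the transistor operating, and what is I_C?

active; I_C ≈ 0.73 mA

Assume active. Base-emitter loop: I_B = (V_BB − V_BE)/(R_B + (β+1)R_E) = (2.3 − 0.7)/(100 + 51×0.18) = 0.0147 mA.
I_C = β·I_B = 50×0.0147 = 0.733 mA.
V_CE = V_CC − I_C·R_C − I_E·R_E = 9 − 0.733×3.3 − 0.747×0.18 = 6.45 V > V_CE(sat), so the active-region assumption holds.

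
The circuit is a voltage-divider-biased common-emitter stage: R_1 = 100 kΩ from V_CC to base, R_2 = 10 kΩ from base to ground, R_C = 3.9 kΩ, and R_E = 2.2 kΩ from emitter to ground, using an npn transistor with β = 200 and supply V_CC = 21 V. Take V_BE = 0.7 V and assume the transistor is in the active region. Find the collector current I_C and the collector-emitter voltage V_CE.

Thevenize the base divider: V_Th = V_CC·R_2/(R_1+R_2) = 21×10/110 = 1.91 V, R_Th = R_1‖R_2 = 9.09 kΩ.
Base-emitter loop: V_Th = I_B·R_Th + V_BE + (β+1)I_B·R_E, so I_B = (1.91 − 0.7) / (9.09 + 201×2.2) = 0.00268 mA.
I_C = β·I_B = 200×0.00268 = 0.536 mA, and I_E = (β+1)I_B = 0.539 mA.
V_CE = V_CC − I_C·R_C − I_E·R_E = 21 − 0.536×3.9 − 0.539×2.2 = 17.7 V.
V_CE = 17.7 V > 0.2 V confirms active-region operation.

I_C ≈ 0.54 mA, V_CE ≈ 18 V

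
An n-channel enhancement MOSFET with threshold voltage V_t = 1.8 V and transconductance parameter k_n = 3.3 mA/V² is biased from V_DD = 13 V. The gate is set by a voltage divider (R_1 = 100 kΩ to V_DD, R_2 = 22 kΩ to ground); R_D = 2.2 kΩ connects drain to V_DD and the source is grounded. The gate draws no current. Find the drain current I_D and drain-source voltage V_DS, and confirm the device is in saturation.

I_D ≈ 0.49 mA, V_DS ≈ 12 V

V_G = V_DD·R_2/(R_1+R_2) = 13×22/122 = 2.34 V. With the source grounded, V_GS = V_G = 2.34 V.
Assume saturation: I_D = (k_n/2)(V_GS − V_t)² = (3.3/2)×(2.34 − 1.8)² = 1.65×0.544² = 0.489 mA.
V_DS = V_DD − I_D·R_D = 13 − 0.489×2.2 = 11.9 V.
Saturation requires V_DS ≥ V_GS − V_t = 0.544 V; 11.9 ≥ 0.544 ✓.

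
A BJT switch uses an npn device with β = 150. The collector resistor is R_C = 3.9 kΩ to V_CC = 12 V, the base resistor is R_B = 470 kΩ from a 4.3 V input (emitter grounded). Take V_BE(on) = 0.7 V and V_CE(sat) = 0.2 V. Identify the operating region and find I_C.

active; I_C ≈ 1.1 mA

Assume active. Base-emitter loop: I_B = (V_BB − V_BE)/R_B = (4.3 − 0.7)/470 = 0.00766 mA.
I_C = β·I_B = 150×0.00766 = 1.15 mA.
V_CE = V_CC − I_C·R_C = 12 − 1.15×3.9 = 7.52 V > V_CE(sat), so the active-region assumption holds.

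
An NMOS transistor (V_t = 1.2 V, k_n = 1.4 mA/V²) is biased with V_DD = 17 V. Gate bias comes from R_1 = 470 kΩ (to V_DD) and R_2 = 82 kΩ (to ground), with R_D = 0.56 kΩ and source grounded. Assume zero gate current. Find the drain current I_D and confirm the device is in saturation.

V_G = V_DD·R_2/(R_1+R_2) = 17×82/552 = 2.53 V. With the source grounded, V_GS = V_G = 2.53 V.
Assume saturation: I_D = (k_n/2)(V_GS − V_t)² = (1.4/2)×(2.53 − 1.2)² = 0.7×1.33² = 1.23 mA.
V_DS = V_DD − I_D·R_D = 17 − 1.23×0.56 = 16.3 V.
Saturation requires V_DS ≥ V_GS − V_t = 1.33 V; 16.3 ≥ 1.33 ✓.

I_D ≈ 1.2 mA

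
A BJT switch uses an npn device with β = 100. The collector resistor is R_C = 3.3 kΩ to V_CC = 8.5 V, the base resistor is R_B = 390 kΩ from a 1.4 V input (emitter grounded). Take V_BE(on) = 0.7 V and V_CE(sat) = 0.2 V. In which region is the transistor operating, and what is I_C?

active; I_C ≈ 0.18 mA

Assume active. Base-emitter loop: I_B = (V_BB − V_BE)/R_B = (1.4 − 0.7)/390 = 0.00179 mA.
I_C = β·I_B = 100×0.00179 = 0.179 mA.
V_CE = V_CC − I_C·R_C = 8.5 − 0.179×3.3 = 7.91 V > V_CE(sat), so the active-region assumption holds.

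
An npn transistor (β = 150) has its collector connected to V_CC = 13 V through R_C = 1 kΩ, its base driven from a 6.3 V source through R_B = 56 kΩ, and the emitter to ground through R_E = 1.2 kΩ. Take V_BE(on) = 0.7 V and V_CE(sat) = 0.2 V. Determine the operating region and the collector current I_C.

active; I_C ≈ 3.5 mA

Assume active. Base-emitter loop: I_B = (V_BB − V_BE)/(R_B + (β+1)R_E) = (6.3 − 0.7)/(56 + 151×1.2) = 0.0236 mA.
I_C = β·I_B = 150×0.0236 = 3.54 mA.
V_CE = V_CC − I_C·R_C − I_E·R_E = 13 − 3.54×1 − 3.56×1.2 = 5.18 V > V_CE(sat), so the active-region assumption holds.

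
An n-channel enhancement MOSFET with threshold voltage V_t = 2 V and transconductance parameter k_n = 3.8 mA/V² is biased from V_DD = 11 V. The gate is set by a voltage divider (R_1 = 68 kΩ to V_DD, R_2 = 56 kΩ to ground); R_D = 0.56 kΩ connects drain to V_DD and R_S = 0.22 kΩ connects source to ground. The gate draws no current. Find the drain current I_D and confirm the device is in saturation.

V_G = V_DD·R_2/(R_1+R_2) = 11×56/124 = 4.97 V.
Assume saturation: I_D = (k_n/2)(V_GS − V_t)² with V_GS = V_G − I_D·R_S = 4.97 − 0.22·I_D.
Substituting gives 0.092·I_D² − 3.48·I_D + 16.7 = 0, with roots I_D = 5.65 or 32.2 mA.
The root I_D = 32.2 mA gives V_GS = -2.12 V ≤ V_t, so take I_D = 5.65 mA.
Then V_GS = 3.72 V and V_DS = V_DD − I_D(R_D+R_S) = 11 − 5.65×0.78 = 6.59 V.
Saturation requires V_DS ≥ V_GS − V_t = 1.72 V; 6.59 ≥ 1.72 ✓.

I_D ≈ 5.7 mA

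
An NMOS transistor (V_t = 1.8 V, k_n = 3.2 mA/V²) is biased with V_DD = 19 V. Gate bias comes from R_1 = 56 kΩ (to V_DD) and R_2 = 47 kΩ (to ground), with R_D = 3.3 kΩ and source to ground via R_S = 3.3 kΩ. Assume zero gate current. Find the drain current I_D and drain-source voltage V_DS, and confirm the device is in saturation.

V_G = V_DD·R_2/(R_1+R_2) = 19×47/103 = 8.67 V.
Assume saturation: I_D = (k_n/2)(V_GS − V_t)² with V_GS = V_G − I_D·R_S = 8.67 − 3.3·I_D.
Substituting gives 17.4·I_D² − 73.5·I_D + 75.5 = 0, with roots I_D = 1.76 or 2.46 mA.
The root I_D = 2.46 mA gives V_GS = 0.561 V ≤ V_t, so take I_D = 1.76 mA.
Then V_GS = 2.85 V and V_DS = V_DD − I_D(R_D+R_S) = 19 − 1.76×6.6 = 7.36 V.
Saturation requires V_DS ≥ V_GS − V_t = 1.05 V; 7.36 ≥ 1.05 ✓.

I_D ≈ 1.8 mA, V_DS ≈ 7.4 V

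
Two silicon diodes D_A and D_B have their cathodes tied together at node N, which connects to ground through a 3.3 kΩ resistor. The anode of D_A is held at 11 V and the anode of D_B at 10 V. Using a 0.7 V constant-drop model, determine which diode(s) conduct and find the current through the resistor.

Assume both conduct. Then node N would need to be at both 11−0.7 = 10.3 V and 10−0.7 = 9.3 V, which is impossible.
Assume only D_A conducts: V_N = 11 − 0.7 = 10.3 V, so I_R = 10.3/3.3 = 3.12 mA.
Check D_B: its anode-to-cathode voltage is 10 − 10.3 = -0.3 V < 0.7 V, so it is off. The assumption is consistent.

Only D_A conducts; I_R ≈ 3.1 mA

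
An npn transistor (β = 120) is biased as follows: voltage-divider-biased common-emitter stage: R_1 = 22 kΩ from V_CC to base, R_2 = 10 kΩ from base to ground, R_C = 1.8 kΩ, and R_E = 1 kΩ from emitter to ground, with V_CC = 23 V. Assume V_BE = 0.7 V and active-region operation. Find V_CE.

Thevenize the base divider: V_Th = V_CC·R_2/(R_1+R_2) = 23×10/32 = 7.19 V, R_Th = R_1‖R_2 = 6.88 kΩ.
Base-emitter loop: V_Th = I_B·R_Th + V_BE + (β+1)I_B·R_E, so I_B = (7.19 − 0.7) / (6.88 + 121×1) = 0.0507 mA.
I_C = β·I_B = 120×0.0507 = 6.09 mA, and I_E = (β+1)I_B = 6.14 mA.
V_CE = V_CC − I_C·R_C − I_E·R_E = 23 − 6.09×1.8 − 6.14×1 = 5.9 V.
V_CE = 5.9 V > 0.2 V confirms active-region operation.

V_CE ≈ 5.9 V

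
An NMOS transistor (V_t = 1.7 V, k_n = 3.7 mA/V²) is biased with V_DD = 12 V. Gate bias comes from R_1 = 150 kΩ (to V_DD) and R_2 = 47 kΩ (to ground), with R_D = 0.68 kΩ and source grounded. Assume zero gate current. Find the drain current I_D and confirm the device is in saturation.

I_D ≈ 2.5 mA

V_G = V_DD·R_2/(R_1+R_2) = 12×47/197 = 2.86 V. With the source grounded, V_GS = V_G = 2.86 V.
Assume saturation: I_D = (k_n/2)(V_GS − V_t)² = (3.7/2)×(2.86 − 1.7)² = 1.85×1.16² = 2.5 mA.
V_DS = V_DD − I_D·R_D = 12 − 2.5×0.68 = 10.3 V.
Saturation requires V_DS ≥ V_GS − V_t = 1.16 V; 10.3 ≥ 1.16 ✓.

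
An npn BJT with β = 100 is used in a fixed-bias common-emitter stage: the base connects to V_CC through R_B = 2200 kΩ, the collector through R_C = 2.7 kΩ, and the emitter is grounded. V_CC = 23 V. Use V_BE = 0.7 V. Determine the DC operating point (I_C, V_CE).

Base loop: V_CC = I_B·R_B + V_BE, so I_B = (23 − 0.7)/2200 kΩ = 0.0101 mA.
In the active region I_C = β·I_B = 100 × 0.0101 = 1.01 mA.
Collector loop: V_CE = V_CC − I_C·R_C = 23 − 1.01×2.7 = 20.3 V.
Since V_CE = 20.3 V > V_CE(sat) ≈ 0.2 V, the transistor is in the active region as assumed.

I_C ≈ 1 mA, V_CE ≈ 20 V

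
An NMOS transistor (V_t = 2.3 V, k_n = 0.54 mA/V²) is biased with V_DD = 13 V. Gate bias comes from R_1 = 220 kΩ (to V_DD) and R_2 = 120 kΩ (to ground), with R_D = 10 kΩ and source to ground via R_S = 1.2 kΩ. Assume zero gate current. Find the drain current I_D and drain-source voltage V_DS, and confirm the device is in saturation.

I_D ≈ 0.63 mA, V_DS ≈ 5.9 V

V_G = V_DD·R_2/(R_1+R_2) = 13×120/340 = 4.59 V.
Assume saturation: I_D = (k_n/2)(V_GS − V_t)² with V_GS = V_G − I_D·R_S = 4.59 − 1.2·I_D.
Substituting gives 0.389·I_D² − 2.48·I_D + 1.41 = 0, with roots I_D = 0.632 or 5.75 mA.
The root I_D = 5.75 mA gives V_GS = -2.32 V ≤ V_t, so take I_D = 0.632 mA.
Then V_GS = 3.83 V and V_DS = V_DD − I_D(R_D+R_S) = 13 − 0.632×11.2 = 5.92 V.
Saturation requires V_DS ≥ V_GS − V_t = 1.53 V; 5.92 ≥ 1.53 ✓.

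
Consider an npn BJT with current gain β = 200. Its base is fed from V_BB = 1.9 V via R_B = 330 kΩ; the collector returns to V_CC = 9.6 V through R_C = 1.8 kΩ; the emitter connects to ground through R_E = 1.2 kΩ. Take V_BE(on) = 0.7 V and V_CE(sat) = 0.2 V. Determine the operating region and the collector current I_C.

Assume active. Base-emitter loop: I_B = (V_BB − V_BE)/(R_B + (β+1)R_E) = (1.9 − 0.7)/(330 + 201×1.2) = 0.0021 mA.
I_C = β·I_B = 200×0.0021 = 0.42 mA.
V_CE = V_CC − I_C·R_C − I_E·R_E = 9.6 − 0.42×1.8 − 0.422×1.2 = 8.34 V > V_CE(sat), so the active-region assumption holds.

active; I_C ≈ 0.42 mA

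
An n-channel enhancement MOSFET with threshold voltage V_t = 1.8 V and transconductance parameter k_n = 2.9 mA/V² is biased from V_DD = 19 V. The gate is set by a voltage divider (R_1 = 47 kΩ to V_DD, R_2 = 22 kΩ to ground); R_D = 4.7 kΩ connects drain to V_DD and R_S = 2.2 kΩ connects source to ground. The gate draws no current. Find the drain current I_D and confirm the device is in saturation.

I_D ≈ 1.5 mA

V_G = V_DD·R_2/(R_1+R_2) = 19×22/69 = 6.06 V.
Assume saturation: I_D = (k_n/2)(V_GS − V_t)² with V_GS = V_G − I_D·R_S = 6.06 − 2.2·I_D.
Substituting gives 7.02·I_D² − 28.2·I_D + 26.3 = 0, with roots I_D = 1.48 or 2.54 mA.
The root I_D = 2.54 mA gives V_GS = 0.477 V ≤ V_t, so take I_D = 1.48 mA.
Then V_GS = 2.81 V and V_DS = V_DD − I_D(R_D+R_S) = 19 − 1.48×6.9 = 8.81 V.
Saturation requires V_DS ≥ V_GS − V_t = 1.01 V; 8.81 ≥ 1.01 ✓.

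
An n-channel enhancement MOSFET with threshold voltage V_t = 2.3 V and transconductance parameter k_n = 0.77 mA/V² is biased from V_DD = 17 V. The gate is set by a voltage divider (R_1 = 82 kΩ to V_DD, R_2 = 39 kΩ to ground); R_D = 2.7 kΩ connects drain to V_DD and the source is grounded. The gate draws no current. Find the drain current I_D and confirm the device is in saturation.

I_D ≈ 3.9 mA

V_G = V_DD·R_2/(R_1+R_2) = 17×39/121 = 5.48 V. With the source grounded, V_GS = V_G = 5.48 V.
Assume saturation: I_D = (k_n/2)(V_GS − V_t)² = (0.77/2)×(5.48 − 2.3)² = 0.385×3.18² = 3.89 mA.
V_DS = V_DD − I_D·R_D = 17 − 3.89×2.7 = 6.49 V.
Saturation requires V_DS ≥ V_GS − V_t = 3.18 V; 6.49 ≥ 3.18 ✓.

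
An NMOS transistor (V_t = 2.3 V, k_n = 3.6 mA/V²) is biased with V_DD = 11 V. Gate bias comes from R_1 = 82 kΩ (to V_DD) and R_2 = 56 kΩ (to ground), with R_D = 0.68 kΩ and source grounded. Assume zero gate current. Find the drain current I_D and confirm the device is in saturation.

I_D ≈ 8.4 mA

V_G = V_DD·R_2/(R_1+R_2) = 11×56/138 = 4.46 V. With the source grounded, V_GS = V_G = 4.46 V.
Assume saturation: I_D = (k_n/2)(V_GS − V_t)² = (3.6/2)×(4.46 − 2.3)² = 1.8×2.16² = 8.43 mA.
V_DS = V_DD − I_D·R_D = 11 − 8.43×0.68 = 5.27 V.
Saturation requires V_DS ≥ V_GS − V_t = 2.16 V; 5.27 ≥ 2.16 ✓.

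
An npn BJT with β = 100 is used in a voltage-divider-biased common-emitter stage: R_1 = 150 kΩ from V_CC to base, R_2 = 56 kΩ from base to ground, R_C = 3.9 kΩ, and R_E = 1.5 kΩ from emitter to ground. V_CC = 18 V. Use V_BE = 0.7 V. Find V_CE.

V_CE ≈ 6.2 V

Thevenize the base divider: V_Th = V_CC·R_2/(R_1+R_2) = 18×56/206 = 4.89 V, R_Th = R_1‖R_2 = 40.8 kΩ.
Base-emitter loop: V_Th = I_B·R_Th + V_BE + (β+1)I_B·R_E, so I_B = (4.89 − 0.7) / (40.8 + 101×1.5) = 0.0218 mA.
I_C = β·I_B = 100×0.0218 = 2.18 mA, and I_E = (β+1)I_B = 2.2 mA.
V_CE = V_CC − I_C·R_C − I_E·R_E = 18 − 2.18×3.9 − 2.2×1.5 = 6.19 V.
V_CE = 6.19 V > 0.2 V confirms active-region operation.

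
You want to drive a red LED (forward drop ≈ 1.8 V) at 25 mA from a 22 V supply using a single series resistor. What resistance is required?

R ≈ 0.81 kΩ

The resistor drops V_S − V_D = 22 − 1.8 = 20.2 V at 25 mA.
R = 20.2 V / 25 mA = 0.808 kΩ.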